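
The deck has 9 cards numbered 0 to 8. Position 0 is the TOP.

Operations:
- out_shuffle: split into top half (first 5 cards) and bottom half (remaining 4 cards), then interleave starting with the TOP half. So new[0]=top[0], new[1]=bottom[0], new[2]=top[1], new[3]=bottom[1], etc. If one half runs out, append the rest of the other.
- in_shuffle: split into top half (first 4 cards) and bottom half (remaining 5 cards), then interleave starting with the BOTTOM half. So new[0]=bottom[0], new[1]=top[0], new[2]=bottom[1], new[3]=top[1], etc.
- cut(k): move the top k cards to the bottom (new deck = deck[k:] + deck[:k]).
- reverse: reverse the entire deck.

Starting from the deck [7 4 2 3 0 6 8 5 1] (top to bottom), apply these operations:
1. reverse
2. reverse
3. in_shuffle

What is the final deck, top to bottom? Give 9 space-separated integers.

Answer: 0 7 6 4 8 2 5 3 1

Derivation:
After op 1 (reverse): [1 5 8 6 0 3 2 4 7]
After op 2 (reverse): [7 4 2 3 0 6 8 5 1]
After op 3 (in_shuffle): [0 7 6 4 8 2 5 3 1]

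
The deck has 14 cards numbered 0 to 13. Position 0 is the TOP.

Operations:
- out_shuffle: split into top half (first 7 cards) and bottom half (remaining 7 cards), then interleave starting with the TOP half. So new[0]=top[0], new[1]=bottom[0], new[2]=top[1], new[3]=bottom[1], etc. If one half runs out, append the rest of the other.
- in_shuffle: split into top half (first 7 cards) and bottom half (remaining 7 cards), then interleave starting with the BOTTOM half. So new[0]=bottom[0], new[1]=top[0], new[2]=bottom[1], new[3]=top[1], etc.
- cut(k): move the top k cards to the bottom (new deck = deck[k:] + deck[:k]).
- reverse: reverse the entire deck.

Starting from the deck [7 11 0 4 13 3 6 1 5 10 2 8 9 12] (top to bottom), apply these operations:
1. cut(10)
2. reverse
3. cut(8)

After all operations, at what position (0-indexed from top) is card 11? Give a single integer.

After op 1 (cut(10)): [2 8 9 12 7 11 0 4 13 3 6 1 5 10]
After op 2 (reverse): [10 5 1 6 3 13 4 0 11 7 12 9 8 2]
After op 3 (cut(8)): [11 7 12 9 8 2 10 5 1 6 3 13 4 0]
Card 11 is at position 0.

Answer: 0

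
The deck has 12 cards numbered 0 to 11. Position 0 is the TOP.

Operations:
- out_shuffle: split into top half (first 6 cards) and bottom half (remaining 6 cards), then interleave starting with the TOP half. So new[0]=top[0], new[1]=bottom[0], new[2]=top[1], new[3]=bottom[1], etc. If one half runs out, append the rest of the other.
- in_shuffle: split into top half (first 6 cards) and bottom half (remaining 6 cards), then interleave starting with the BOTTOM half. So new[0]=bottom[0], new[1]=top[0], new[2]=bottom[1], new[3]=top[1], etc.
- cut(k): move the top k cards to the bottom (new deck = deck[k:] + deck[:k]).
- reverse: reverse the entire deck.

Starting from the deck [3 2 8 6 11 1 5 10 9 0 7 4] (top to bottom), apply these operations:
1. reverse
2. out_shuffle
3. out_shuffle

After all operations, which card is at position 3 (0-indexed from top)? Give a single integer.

Answer: 8

Derivation:
After op 1 (reverse): [4 7 0 9 10 5 1 11 6 8 2 3]
After op 2 (out_shuffle): [4 1 7 11 0 6 9 8 10 2 5 3]
After op 3 (out_shuffle): [4 9 1 8 7 10 11 2 0 5 6 3]
Position 3: card 8.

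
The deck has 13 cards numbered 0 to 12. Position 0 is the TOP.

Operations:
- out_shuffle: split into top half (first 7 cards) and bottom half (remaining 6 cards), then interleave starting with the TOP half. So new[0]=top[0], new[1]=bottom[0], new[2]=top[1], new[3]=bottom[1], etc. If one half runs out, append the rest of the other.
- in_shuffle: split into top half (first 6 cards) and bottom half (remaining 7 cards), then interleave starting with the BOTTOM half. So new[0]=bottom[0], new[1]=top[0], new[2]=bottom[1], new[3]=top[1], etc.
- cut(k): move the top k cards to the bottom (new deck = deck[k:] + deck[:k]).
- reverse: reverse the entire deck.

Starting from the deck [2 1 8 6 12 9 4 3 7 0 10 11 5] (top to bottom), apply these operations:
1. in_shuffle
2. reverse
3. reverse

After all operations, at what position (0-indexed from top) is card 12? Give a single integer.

After op 1 (in_shuffle): [4 2 3 1 7 8 0 6 10 12 11 9 5]
After op 2 (reverse): [5 9 11 12 10 6 0 8 7 1 3 2 4]
After op 3 (reverse): [4 2 3 1 7 8 0 6 10 12 11 9 5]
Card 12 is at position 9.

Answer: 9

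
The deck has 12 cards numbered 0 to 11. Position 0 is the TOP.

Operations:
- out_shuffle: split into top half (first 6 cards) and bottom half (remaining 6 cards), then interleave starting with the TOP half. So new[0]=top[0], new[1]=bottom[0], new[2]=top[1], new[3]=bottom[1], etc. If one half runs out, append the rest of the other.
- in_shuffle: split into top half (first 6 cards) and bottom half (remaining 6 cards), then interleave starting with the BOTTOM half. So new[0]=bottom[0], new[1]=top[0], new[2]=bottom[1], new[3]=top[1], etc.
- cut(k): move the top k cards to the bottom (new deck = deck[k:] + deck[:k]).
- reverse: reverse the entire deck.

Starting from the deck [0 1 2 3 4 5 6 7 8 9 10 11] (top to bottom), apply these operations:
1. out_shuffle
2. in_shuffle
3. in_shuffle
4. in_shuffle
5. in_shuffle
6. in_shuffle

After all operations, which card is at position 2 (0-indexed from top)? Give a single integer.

After op 1 (out_shuffle): [0 6 1 7 2 8 3 9 4 10 5 11]
After op 2 (in_shuffle): [3 0 9 6 4 1 10 7 5 2 11 8]
After op 3 (in_shuffle): [10 3 7 0 5 9 2 6 11 4 8 1]
After op 4 (in_shuffle): [2 10 6 3 11 7 4 0 8 5 1 9]
After op 5 (in_shuffle): [4 2 0 10 8 6 5 3 1 11 9 7]
After op 6 (in_shuffle): [5 4 3 2 1 0 11 10 9 8 7 6]
Position 2: card 3.

Answer: 3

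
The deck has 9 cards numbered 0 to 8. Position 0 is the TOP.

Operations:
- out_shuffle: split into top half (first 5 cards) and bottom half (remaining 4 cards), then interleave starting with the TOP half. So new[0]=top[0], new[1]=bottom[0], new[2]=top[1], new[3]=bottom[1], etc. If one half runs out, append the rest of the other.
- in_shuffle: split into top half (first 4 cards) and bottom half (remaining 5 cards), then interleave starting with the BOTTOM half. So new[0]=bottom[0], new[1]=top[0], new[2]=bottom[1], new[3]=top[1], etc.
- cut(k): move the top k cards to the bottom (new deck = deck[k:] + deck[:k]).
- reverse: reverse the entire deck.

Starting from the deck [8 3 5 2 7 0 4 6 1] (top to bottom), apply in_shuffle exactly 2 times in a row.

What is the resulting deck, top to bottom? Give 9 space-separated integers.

Answer: 4 7 5 8 6 0 2 3 1

Derivation:
After op 1 (in_shuffle): [7 8 0 3 4 5 6 2 1]
After op 2 (in_shuffle): [4 7 5 8 6 0 2 3 1]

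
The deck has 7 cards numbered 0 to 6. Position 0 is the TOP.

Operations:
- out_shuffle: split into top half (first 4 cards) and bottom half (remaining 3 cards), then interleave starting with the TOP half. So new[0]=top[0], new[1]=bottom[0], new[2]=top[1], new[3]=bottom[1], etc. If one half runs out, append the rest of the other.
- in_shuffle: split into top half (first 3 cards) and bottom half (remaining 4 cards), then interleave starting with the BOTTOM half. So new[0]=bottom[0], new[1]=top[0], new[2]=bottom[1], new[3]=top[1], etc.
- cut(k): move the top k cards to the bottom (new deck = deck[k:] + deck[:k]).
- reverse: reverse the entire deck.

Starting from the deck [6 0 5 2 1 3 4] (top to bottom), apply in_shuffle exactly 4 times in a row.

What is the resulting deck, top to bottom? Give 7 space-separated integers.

After op 1 (in_shuffle): [2 6 1 0 3 5 4]
After op 2 (in_shuffle): [0 2 3 6 5 1 4]
After op 3 (in_shuffle): [6 0 5 2 1 3 4]
After op 4 (in_shuffle): [2 6 1 0 3 5 4]

Answer: 2 6 1 0 3 5 4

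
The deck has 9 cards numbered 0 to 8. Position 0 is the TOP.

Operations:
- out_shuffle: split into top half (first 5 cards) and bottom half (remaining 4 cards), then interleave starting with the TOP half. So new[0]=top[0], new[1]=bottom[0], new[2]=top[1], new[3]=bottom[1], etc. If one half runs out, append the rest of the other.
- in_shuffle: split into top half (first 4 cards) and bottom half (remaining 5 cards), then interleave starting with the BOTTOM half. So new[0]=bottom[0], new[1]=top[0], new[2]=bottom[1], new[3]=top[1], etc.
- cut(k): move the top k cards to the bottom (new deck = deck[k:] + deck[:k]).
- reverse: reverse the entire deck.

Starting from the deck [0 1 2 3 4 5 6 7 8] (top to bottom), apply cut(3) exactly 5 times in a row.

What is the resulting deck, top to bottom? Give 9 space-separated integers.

After op 1 (cut(3)): [3 4 5 6 7 8 0 1 2]
After op 2 (cut(3)): [6 7 8 0 1 2 3 4 5]
After op 3 (cut(3)): [0 1 2 3 4 5 6 7 8]
After op 4 (cut(3)): [3 4 5 6 7 8 0 1 2]
After op 5 (cut(3)): [6 7 8 0 1 2 3 4 5]

Answer: 6 7 8 0 1 2 3 4 5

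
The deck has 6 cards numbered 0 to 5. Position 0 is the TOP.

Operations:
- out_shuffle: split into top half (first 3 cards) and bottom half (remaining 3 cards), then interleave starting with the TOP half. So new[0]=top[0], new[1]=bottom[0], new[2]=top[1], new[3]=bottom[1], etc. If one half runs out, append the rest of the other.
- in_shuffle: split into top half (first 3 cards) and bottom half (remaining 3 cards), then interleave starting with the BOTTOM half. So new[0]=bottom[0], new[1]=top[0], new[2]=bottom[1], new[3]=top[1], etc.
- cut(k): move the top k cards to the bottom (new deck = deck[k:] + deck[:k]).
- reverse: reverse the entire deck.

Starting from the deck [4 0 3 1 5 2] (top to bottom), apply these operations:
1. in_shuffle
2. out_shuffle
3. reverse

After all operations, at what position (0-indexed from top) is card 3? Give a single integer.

After op 1 (in_shuffle): [1 4 5 0 2 3]
After op 2 (out_shuffle): [1 0 4 2 5 3]
After op 3 (reverse): [3 5 2 4 0 1]
Card 3 is at position 0.

Answer: 0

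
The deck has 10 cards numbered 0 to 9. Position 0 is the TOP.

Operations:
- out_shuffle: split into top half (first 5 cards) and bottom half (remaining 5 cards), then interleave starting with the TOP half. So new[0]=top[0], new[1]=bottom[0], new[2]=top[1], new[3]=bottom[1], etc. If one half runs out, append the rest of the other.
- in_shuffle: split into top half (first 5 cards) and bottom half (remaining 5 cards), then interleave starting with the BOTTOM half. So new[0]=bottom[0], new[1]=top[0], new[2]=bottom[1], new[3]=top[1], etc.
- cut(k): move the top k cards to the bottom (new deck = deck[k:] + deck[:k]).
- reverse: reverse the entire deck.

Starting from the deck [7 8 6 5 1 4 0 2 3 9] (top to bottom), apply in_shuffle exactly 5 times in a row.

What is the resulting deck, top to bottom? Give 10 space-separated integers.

After op 1 (in_shuffle): [4 7 0 8 2 6 3 5 9 1]
After op 2 (in_shuffle): [6 4 3 7 5 0 9 8 1 2]
After op 3 (in_shuffle): [0 6 9 4 8 3 1 7 2 5]
After op 4 (in_shuffle): [3 0 1 6 7 9 2 4 5 8]
After op 5 (in_shuffle): [9 3 2 0 4 1 5 6 8 7]

Answer: 9 3 2 0 4 1 5 6 8 7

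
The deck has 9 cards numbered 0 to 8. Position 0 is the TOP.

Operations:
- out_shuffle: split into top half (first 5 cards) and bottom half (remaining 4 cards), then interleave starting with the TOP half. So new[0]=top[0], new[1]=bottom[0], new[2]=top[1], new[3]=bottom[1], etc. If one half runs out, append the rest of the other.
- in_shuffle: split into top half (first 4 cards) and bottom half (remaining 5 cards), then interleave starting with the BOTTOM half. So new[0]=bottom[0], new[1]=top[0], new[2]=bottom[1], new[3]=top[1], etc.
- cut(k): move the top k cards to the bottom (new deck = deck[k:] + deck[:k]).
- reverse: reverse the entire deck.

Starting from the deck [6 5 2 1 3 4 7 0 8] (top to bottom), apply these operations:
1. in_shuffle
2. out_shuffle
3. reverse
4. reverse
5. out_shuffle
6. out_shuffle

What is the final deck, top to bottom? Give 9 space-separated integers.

After op 1 (in_shuffle): [3 6 4 5 7 2 0 1 8]
After op 2 (out_shuffle): [3 2 6 0 4 1 5 8 7]
After op 3 (reverse): [7 8 5 1 4 0 6 2 3]
After op 4 (reverse): [3 2 6 0 4 1 5 8 7]
After op 5 (out_shuffle): [3 1 2 5 6 8 0 7 4]
After op 6 (out_shuffle): [3 8 1 0 2 7 5 4 6]

Answer: 3 8 1 0 2 7 5 4 6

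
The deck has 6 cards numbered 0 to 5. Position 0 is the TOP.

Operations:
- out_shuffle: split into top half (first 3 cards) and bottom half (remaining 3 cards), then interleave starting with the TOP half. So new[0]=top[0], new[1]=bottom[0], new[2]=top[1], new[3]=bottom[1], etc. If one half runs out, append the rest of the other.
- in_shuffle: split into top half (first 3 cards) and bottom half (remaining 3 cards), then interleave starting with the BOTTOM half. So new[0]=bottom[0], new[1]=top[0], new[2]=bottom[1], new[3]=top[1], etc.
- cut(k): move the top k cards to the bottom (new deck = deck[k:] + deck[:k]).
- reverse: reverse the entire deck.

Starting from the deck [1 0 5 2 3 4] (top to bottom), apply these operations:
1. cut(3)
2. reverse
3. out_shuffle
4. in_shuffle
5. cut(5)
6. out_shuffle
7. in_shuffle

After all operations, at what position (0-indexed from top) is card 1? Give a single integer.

After op 1 (cut(3)): [2 3 4 1 0 5]
After op 2 (reverse): [5 0 1 4 3 2]
After op 3 (out_shuffle): [5 4 0 3 1 2]
After op 4 (in_shuffle): [3 5 1 4 2 0]
After op 5 (cut(5)): [0 3 5 1 4 2]
After op 6 (out_shuffle): [0 1 3 4 5 2]
After op 7 (in_shuffle): [4 0 5 1 2 3]
Card 1 is at position 3.

Answer: 3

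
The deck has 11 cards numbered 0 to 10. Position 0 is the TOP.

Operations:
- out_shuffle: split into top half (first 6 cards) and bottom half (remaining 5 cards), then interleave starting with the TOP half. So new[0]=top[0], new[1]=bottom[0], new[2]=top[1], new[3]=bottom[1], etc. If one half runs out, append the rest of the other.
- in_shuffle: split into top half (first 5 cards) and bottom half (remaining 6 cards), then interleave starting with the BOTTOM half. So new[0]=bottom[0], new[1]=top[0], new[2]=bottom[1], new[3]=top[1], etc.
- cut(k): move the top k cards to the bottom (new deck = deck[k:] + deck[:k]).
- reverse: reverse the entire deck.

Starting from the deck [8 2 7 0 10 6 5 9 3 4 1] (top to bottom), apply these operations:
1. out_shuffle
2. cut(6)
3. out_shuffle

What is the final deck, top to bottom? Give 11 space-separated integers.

Answer: 0 5 4 2 10 9 1 7 6 3 8

Derivation:
After op 1 (out_shuffle): [8 5 2 9 7 3 0 4 10 1 6]
After op 2 (cut(6)): [0 4 10 1 6 8 5 2 9 7 3]
After op 3 (out_shuffle): [0 5 4 2 10 9 1 7 6 3 8]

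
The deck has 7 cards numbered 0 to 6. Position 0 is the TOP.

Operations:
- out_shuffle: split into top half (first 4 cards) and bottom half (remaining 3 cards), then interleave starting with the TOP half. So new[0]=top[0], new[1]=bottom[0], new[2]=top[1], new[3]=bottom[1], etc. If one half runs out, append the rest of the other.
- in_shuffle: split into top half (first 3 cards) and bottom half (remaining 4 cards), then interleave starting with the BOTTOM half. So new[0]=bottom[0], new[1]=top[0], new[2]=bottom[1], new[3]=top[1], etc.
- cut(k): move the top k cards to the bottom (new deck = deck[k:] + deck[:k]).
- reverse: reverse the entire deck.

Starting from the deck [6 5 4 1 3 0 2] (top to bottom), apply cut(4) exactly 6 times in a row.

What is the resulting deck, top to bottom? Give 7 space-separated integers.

After op 1 (cut(4)): [3 0 2 6 5 4 1]
After op 2 (cut(4)): [5 4 1 3 0 2 6]
After op 3 (cut(4)): [0 2 6 5 4 1 3]
After op 4 (cut(4)): [4 1 3 0 2 6 5]
After op 5 (cut(4)): [2 6 5 4 1 3 0]
After op 6 (cut(4)): [1 3 0 2 6 5 4]

Answer: 1 3 0 2 6 5 4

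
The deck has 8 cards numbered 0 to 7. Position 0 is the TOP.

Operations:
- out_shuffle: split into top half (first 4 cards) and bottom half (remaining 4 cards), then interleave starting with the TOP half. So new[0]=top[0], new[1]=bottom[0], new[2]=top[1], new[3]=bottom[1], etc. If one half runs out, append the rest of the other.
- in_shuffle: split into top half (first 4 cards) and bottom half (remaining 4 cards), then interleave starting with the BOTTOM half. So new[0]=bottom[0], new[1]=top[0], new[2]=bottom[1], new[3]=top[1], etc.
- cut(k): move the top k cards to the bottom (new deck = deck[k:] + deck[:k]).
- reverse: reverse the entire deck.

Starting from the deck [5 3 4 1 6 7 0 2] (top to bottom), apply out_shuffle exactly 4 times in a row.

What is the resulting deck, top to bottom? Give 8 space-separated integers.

Answer: 5 6 3 7 4 0 1 2

Derivation:
After op 1 (out_shuffle): [5 6 3 7 4 0 1 2]
After op 2 (out_shuffle): [5 4 6 0 3 1 7 2]
After op 3 (out_shuffle): [5 3 4 1 6 7 0 2]
After op 4 (out_shuffle): [5 6 3 7 4 0 1 2]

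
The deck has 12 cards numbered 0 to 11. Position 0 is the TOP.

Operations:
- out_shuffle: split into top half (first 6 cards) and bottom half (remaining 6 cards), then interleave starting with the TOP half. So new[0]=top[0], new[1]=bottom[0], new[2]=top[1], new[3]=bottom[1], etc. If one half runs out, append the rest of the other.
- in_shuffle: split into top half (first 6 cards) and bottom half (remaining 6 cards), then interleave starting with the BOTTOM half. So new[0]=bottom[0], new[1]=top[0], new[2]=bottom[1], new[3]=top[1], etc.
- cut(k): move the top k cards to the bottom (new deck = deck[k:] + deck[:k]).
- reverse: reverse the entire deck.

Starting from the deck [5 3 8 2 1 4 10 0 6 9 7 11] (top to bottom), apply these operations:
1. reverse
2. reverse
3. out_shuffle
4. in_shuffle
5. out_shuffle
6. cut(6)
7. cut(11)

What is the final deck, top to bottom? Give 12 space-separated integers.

After op 1 (reverse): [11 7 9 6 0 10 4 1 2 8 3 5]
After op 2 (reverse): [5 3 8 2 1 4 10 0 6 9 7 11]
After op 3 (out_shuffle): [5 10 3 0 8 6 2 9 1 7 4 11]
After op 4 (in_shuffle): [2 5 9 10 1 3 7 0 4 8 11 6]
After op 5 (out_shuffle): [2 7 5 0 9 4 10 8 1 11 3 6]
After op 6 (cut(6)): [10 8 1 11 3 6 2 7 5 0 9 4]
After op 7 (cut(11)): [4 10 8 1 11 3 6 2 7 5 0 9]

Answer: 4 10 8 1 11 3 6 2 7 5 0 9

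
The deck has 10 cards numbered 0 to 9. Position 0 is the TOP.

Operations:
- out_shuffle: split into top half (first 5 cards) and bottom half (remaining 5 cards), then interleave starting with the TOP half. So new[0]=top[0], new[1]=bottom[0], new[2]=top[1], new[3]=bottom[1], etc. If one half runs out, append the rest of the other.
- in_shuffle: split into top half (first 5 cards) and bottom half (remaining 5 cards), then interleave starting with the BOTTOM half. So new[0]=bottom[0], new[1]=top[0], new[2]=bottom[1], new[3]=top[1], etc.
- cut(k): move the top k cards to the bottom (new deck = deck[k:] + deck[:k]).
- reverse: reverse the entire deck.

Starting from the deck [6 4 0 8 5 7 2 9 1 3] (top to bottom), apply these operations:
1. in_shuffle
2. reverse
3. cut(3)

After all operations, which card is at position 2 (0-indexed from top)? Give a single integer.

After op 1 (in_shuffle): [7 6 2 4 9 0 1 8 3 5]
After op 2 (reverse): [5 3 8 1 0 9 4 2 6 7]
After op 3 (cut(3)): [1 0 9 4 2 6 7 5 3 8]
Position 2: card 9.

Answer: 9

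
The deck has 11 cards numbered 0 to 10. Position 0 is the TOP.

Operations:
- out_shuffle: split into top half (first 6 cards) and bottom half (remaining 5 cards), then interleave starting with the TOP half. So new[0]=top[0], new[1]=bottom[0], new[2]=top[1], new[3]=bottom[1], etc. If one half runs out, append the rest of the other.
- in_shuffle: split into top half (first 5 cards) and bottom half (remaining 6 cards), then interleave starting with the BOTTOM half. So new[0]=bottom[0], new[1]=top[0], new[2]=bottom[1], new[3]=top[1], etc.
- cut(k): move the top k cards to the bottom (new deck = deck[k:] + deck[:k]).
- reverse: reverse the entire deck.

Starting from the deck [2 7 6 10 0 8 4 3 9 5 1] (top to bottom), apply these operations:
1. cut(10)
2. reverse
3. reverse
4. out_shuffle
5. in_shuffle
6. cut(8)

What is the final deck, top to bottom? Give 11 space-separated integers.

After op 1 (cut(10)): [1 2 7 6 10 0 8 4 3 9 5]
After op 2 (reverse): [5 9 3 4 8 0 10 6 7 2 1]
After op 3 (reverse): [1 2 7 6 10 0 8 4 3 9 5]
After op 4 (out_shuffle): [1 8 2 4 7 3 6 9 10 5 0]
After op 5 (in_shuffle): [3 1 6 8 9 2 10 4 5 7 0]
After op 6 (cut(8)): [5 7 0 3 1 6 8 9 2 10 4]

Answer: 5 7 0 3 1 6 8 9 2 10 4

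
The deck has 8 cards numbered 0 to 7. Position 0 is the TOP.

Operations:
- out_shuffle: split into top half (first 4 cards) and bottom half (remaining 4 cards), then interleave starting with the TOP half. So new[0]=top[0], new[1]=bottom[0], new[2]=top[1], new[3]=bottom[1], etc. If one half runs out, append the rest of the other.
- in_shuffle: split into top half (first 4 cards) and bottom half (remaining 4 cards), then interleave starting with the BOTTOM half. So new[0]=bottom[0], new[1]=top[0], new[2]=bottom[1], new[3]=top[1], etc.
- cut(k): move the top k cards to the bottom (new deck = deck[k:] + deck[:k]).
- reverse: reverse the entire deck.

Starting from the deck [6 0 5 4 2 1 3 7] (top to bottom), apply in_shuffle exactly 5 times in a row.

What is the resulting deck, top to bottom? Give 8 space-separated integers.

Answer: 0 4 1 7 6 5 2 3

Derivation:
After op 1 (in_shuffle): [2 6 1 0 3 5 7 4]
After op 2 (in_shuffle): [3 2 5 6 7 1 4 0]
After op 3 (in_shuffle): [7 3 1 2 4 5 0 6]
After op 4 (in_shuffle): [4 7 5 3 0 1 6 2]
After op 5 (in_shuffle): [0 4 1 7 6 5 2 3]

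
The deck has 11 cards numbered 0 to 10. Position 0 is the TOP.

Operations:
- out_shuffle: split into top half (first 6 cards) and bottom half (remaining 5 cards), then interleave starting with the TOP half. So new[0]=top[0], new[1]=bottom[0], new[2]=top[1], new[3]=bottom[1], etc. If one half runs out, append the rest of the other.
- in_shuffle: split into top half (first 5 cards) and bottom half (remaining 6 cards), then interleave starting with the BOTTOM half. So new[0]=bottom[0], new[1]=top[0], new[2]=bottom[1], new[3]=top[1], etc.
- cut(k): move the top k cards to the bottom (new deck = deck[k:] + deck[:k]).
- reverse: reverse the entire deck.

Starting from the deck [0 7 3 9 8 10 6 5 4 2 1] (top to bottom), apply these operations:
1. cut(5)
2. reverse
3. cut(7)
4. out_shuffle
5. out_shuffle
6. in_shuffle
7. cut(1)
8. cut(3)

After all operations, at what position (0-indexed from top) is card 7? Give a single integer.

After op 1 (cut(5)): [10 6 5 4 2 1 0 7 3 9 8]
After op 2 (reverse): [8 9 3 7 0 1 2 4 5 6 10]
After op 3 (cut(7)): [4 5 6 10 8 9 3 7 0 1 2]
After op 4 (out_shuffle): [4 3 5 7 6 0 10 1 8 2 9]
After op 5 (out_shuffle): [4 10 3 1 5 8 7 2 6 9 0]
After op 6 (in_shuffle): [8 4 7 10 2 3 6 1 9 5 0]
After op 7 (cut(1)): [4 7 10 2 3 6 1 9 5 0 8]
After op 8 (cut(3)): [2 3 6 1 9 5 0 8 4 7 10]
Card 7 is at position 9.

Answer: 9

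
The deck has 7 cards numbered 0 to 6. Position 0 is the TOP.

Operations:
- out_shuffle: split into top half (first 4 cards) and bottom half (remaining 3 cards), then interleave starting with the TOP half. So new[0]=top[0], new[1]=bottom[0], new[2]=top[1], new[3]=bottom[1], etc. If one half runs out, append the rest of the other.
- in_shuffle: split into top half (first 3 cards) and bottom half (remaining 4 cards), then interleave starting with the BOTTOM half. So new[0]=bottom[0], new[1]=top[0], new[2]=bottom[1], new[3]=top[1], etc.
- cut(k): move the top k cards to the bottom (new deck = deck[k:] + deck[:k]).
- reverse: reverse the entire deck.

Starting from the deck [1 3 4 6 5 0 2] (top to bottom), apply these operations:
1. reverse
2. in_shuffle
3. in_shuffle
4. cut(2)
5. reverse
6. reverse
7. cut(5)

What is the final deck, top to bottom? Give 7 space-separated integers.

Answer: 0 6 3 2 5 4 1

Derivation:
After op 1 (reverse): [2 0 5 6 4 3 1]
After op 2 (in_shuffle): [6 2 4 0 3 5 1]
After op 3 (in_shuffle): [0 6 3 2 5 4 1]
After op 4 (cut(2)): [3 2 5 4 1 0 6]
After op 5 (reverse): [6 0 1 4 5 2 3]
After op 6 (reverse): [3 2 5 4 1 0 6]
After op 7 (cut(5)): [0 6 3 2 5 4 1]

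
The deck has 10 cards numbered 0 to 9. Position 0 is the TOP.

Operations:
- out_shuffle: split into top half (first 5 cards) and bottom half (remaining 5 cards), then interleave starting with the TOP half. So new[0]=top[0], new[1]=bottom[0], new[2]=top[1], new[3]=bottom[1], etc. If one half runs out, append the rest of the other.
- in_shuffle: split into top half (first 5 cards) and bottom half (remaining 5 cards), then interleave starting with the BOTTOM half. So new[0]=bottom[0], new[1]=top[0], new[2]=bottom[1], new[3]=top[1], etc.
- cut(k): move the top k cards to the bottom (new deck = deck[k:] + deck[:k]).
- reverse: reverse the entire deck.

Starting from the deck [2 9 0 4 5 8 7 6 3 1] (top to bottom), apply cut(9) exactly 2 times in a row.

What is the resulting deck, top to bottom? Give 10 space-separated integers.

Answer: 3 1 2 9 0 4 5 8 7 6

Derivation:
After op 1 (cut(9)): [1 2 9 0 4 5 8 7 6 3]
After op 2 (cut(9)): [3 1 2 9 0 4 5 8 7 6]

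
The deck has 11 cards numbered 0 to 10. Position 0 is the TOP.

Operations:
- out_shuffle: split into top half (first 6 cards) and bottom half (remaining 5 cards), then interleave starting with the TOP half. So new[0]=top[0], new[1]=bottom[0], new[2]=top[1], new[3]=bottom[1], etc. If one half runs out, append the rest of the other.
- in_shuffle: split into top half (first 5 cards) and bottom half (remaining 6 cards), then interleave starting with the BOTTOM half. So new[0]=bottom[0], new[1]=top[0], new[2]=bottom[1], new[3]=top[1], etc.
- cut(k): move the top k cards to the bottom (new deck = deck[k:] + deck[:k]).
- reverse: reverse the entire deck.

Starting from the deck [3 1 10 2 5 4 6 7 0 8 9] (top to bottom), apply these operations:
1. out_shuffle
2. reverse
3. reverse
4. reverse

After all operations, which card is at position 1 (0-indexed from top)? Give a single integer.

After op 1 (out_shuffle): [3 6 1 7 10 0 2 8 5 9 4]
After op 2 (reverse): [4 9 5 8 2 0 10 7 1 6 3]
After op 3 (reverse): [3 6 1 7 10 0 2 8 5 9 4]
After op 4 (reverse): [4 9 5 8 2 0 10 7 1 6 3]
Position 1: card 9.

Answer: 9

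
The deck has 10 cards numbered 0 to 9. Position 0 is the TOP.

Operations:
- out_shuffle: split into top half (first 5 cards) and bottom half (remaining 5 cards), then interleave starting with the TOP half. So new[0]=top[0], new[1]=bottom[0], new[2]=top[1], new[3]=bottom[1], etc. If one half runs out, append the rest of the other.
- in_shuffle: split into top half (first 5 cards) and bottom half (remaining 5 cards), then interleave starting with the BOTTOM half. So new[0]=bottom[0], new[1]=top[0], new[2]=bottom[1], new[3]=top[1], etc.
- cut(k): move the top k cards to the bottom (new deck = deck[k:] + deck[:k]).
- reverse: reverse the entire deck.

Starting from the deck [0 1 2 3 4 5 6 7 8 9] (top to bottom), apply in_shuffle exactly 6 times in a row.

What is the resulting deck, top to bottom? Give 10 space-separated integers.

Answer: 4 9 3 8 2 7 1 6 0 5

Derivation:
After op 1 (in_shuffle): [5 0 6 1 7 2 8 3 9 4]
After op 2 (in_shuffle): [2 5 8 0 3 6 9 1 4 7]
After op 3 (in_shuffle): [6 2 9 5 1 8 4 0 7 3]
After op 4 (in_shuffle): [8 6 4 2 0 9 7 5 3 1]
After op 5 (in_shuffle): [9 8 7 6 5 4 3 2 1 0]
After op 6 (in_shuffle): [4 9 3 8 2 7 1 6 0 5]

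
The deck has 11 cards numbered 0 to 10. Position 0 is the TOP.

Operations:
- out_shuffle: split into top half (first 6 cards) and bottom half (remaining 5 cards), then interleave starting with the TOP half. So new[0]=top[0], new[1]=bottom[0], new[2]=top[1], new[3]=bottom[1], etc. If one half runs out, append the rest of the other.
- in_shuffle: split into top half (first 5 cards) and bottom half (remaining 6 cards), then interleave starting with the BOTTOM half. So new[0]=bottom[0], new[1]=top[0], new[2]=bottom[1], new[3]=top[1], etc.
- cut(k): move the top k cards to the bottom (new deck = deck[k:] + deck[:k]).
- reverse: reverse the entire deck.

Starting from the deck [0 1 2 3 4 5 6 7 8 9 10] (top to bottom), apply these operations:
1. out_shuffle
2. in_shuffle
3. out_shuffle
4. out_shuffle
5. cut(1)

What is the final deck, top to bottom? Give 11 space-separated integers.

Answer: 6 4 2 0 9 7 5 3 1 10 8

Derivation:
After op 1 (out_shuffle): [0 6 1 7 2 8 3 9 4 10 5]
After op 2 (in_shuffle): [8 0 3 6 9 1 4 7 10 2 5]
After op 3 (out_shuffle): [8 4 0 7 3 10 6 2 9 5 1]
After op 4 (out_shuffle): [8 6 4 2 0 9 7 5 3 1 10]
After op 5 (cut(1)): [6 4 2 0 9 7 5 3 1 10 8]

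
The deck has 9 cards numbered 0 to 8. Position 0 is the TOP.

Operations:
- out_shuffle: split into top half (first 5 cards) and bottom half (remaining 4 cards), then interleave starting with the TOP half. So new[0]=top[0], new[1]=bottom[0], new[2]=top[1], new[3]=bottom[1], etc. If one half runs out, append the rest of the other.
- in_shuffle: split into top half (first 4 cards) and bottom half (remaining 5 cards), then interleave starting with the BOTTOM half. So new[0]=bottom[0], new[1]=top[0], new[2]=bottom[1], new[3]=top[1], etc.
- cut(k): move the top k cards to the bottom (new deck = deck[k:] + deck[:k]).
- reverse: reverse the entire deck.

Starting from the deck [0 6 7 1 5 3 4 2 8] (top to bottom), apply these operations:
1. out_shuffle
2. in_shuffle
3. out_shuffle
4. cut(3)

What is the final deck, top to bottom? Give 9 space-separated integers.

After op 1 (out_shuffle): [0 3 6 4 7 2 1 8 5]
After op 2 (in_shuffle): [7 0 2 3 1 6 8 4 5]
After op 3 (out_shuffle): [7 6 0 8 2 4 3 5 1]
After op 4 (cut(3)): [8 2 4 3 5 1 7 6 0]

Answer: 8 2 4 3 5 1 7 6 0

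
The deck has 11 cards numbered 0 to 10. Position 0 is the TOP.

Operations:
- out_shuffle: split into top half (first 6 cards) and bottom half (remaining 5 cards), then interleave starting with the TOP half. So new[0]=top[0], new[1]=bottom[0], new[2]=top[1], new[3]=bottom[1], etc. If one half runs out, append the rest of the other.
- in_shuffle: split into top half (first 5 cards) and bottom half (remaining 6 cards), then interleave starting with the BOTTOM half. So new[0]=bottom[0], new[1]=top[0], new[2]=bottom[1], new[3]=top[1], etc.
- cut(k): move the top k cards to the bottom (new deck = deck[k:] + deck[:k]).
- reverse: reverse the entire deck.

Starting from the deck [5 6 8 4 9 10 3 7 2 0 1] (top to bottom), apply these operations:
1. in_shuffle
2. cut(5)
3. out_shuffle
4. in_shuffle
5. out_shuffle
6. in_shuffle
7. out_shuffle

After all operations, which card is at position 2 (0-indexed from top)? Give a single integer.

After op 1 (in_shuffle): [10 5 3 6 7 8 2 4 0 9 1]
After op 2 (cut(5)): [8 2 4 0 9 1 10 5 3 6 7]
After op 3 (out_shuffle): [8 10 2 5 4 3 0 6 9 7 1]
After op 4 (in_shuffle): [3 8 0 10 6 2 9 5 7 4 1]
After op 5 (out_shuffle): [3 9 8 5 0 7 10 4 6 1 2]
After op 6 (in_shuffle): [7 3 10 9 4 8 6 5 1 0 2]
After op 7 (out_shuffle): [7 6 3 5 10 1 9 0 4 2 8]
Position 2: card 3.

Answer: 3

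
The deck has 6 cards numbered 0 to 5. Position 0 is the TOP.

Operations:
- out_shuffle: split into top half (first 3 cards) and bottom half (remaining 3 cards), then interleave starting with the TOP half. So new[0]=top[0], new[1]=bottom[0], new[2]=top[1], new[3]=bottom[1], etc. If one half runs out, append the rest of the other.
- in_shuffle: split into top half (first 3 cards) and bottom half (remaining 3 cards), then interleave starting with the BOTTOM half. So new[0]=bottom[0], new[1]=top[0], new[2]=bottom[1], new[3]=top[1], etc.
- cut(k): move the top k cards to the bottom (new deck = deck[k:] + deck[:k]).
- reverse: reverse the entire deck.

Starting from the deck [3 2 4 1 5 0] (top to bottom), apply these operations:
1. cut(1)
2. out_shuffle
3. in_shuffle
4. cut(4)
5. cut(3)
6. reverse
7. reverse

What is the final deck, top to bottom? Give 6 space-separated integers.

Answer: 2 1 5 3 4 0

Derivation:
After op 1 (cut(1)): [2 4 1 5 0 3]
After op 2 (out_shuffle): [2 5 4 0 1 3]
After op 3 (in_shuffle): [0 2 1 5 3 4]
After op 4 (cut(4)): [3 4 0 2 1 5]
After op 5 (cut(3)): [2 1 5 3 4 0]
After op 6 (reverse): [0 4 3 5 1 2]
After op 7 (reverse): [2 1 5 3 4 0]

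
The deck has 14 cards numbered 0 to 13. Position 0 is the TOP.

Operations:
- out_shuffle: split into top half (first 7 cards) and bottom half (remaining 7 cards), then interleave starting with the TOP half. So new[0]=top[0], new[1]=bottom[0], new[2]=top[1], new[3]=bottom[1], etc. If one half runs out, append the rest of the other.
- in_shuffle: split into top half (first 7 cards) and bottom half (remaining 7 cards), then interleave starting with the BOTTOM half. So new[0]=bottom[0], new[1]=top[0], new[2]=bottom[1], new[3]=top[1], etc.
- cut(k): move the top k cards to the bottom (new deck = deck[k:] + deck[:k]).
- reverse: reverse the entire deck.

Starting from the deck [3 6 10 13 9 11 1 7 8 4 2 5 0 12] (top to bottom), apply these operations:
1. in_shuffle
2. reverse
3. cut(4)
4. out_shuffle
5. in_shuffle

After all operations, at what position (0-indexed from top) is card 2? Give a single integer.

After op 1 (in_shuffle): [7 3 8 6 4 10 2 13 5 9 0 11 12 1]
After op 2 (reverse): [1 12 11 0 9 5 13 2 10 4 6 8 3 7]
After op 3 (cut(4)): [9 5 13 2 10 4 6 8 3 7 1 12 11 0]
After op 4 (out_shuffle): [9 8 5 3 13 7 2 1 10 12 4 11 6 0]
After op 5 (in_shuffle): [1 9 10 8 12 5 4 3 11 13 6 7 0 2]
Card 2 is at position 13.

Answer: 13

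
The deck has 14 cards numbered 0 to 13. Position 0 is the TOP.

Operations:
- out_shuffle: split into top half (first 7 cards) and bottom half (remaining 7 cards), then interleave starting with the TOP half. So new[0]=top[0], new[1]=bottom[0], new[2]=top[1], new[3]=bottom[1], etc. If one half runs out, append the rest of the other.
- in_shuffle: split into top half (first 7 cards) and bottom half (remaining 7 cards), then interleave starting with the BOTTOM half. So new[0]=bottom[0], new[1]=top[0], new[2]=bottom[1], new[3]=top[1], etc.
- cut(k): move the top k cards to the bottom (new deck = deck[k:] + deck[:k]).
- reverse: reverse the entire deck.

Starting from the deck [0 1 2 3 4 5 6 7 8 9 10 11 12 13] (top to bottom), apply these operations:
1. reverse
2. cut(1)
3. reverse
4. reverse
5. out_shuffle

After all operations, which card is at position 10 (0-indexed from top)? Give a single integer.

After op 1 (reverse): [13 12 11 10 9 8 7 6 5 4 3 2 1 0]
After op 2 (cut(1)): [12 11 10 9 8 7 6 5 4 3 2 1 0 13]
After op 3 (reverse): [13 0 1 2 3 4 5 6 7 8 9 10 11 12]
After op 4 (reverse): [12 11 10 9 8 7 6 5 4 3 2 1 0 13]
After op 5 (out_shuffle): [12 5 11 4 10 3 9 2 8 1 7 0 6 13]
Position 10: card 7.

Answer: 7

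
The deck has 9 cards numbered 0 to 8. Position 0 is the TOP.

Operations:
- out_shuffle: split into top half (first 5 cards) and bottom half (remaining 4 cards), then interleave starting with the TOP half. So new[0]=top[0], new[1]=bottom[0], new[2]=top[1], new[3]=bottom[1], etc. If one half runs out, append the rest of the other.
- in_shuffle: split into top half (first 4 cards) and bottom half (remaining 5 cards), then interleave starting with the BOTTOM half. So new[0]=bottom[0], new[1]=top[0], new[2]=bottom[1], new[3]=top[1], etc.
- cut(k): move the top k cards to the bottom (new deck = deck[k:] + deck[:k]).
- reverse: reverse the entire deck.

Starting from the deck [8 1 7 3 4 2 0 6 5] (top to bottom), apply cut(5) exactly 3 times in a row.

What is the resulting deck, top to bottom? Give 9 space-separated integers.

After op 1 (cut(5)): [2 0 6 5 8 1 7 3 4]
After op 2 (cut(5)): [1 7 3 4 2 0 6 5 8]
After op 3 (cut(5)): [0 6 5 8 1 7 3 4 2]

Answer: 0 6 5 8 1 7 3 4 2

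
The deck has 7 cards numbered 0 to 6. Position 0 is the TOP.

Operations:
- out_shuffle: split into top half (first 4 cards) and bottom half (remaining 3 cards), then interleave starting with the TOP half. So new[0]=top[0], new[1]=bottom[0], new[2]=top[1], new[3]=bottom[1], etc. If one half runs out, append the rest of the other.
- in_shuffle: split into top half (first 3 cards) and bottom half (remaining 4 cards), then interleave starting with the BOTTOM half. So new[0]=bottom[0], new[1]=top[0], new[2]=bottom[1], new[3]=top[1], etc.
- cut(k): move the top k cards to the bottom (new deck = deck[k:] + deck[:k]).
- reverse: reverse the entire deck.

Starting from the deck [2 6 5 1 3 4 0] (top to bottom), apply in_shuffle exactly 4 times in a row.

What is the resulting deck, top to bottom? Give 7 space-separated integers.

After op 1 (in_shuffle): [1 2 3 6 4 5 0]
After op 2 (in_shuffle): [6 1 4 2 5 3 0]
After op 3 (in_shuffle): [2 6 5 1 3 4 0]
After op 4 (in_shuffle): [1 2 3 6 4 5 0]

Answer: 1 2 3 6 4 5 0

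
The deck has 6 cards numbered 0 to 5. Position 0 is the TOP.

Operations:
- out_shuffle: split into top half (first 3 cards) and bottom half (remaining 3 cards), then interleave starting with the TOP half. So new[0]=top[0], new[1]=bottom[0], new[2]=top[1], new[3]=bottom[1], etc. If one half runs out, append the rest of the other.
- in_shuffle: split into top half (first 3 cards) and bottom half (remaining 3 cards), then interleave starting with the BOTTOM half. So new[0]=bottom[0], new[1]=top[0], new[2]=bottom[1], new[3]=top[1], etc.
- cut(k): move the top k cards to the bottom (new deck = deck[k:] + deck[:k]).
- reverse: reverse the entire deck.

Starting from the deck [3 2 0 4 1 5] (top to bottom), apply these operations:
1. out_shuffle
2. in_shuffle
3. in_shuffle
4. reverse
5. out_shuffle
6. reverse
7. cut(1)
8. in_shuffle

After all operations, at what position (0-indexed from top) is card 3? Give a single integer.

After op 1 (out_shuffle): [3 4 2 1 0 5]
After op 2 (in_shuffle): [1 3 0 4 5 2]
After op 3 (in_shuffle): [4 1 5 3 2 0]
After op 4 (reverse): [0 2 3 5 1 4]
After op 5 (out_shuffle): [0 5 2 1 3 4]
After op 6 (reverse): [4 3 1 2 5 0]
After op 7 (cut(1)): [3 1 2 5 0 4]
After op 8 (in_shuffle): [5 3 0 1 4 2]
Card 3 is at position 1.

Answer: 1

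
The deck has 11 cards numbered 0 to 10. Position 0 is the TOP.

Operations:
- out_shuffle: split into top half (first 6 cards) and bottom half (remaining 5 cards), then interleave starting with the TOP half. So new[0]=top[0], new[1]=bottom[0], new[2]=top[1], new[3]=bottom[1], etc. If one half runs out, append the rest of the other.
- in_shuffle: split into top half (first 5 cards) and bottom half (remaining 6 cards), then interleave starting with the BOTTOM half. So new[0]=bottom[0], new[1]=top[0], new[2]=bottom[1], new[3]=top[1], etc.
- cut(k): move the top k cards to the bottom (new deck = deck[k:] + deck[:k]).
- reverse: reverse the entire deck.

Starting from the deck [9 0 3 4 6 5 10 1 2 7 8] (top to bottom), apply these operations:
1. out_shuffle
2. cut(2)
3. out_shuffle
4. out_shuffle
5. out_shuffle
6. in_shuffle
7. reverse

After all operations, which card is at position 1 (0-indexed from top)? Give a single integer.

Answer: 6

Derivation:
After op 1 (out_shuffle): [9 10 0 1 3 2 4 7 6 8 5]
After op 2 (cut(2)): [0 1 3 2 4 7 6 8 5 9 10]
After op 3 (out_shuffle): [0 6 1 8 3 5 2 9 4 10 7]
After op 4 (out_shuffle): [0 2 6 9 1 4 8 10 3 7 5]
After op 5 (out_shuffle): [0 8 2 10 6 3 9 7 1 5 4]
After op 6 (in_shuffle): [3 0 9 8 7 2 1 10 5 6 4]
After op 7 (reverse): [4 6 5 10 1 2 7 8 9 0 3]
Position 1: card 6.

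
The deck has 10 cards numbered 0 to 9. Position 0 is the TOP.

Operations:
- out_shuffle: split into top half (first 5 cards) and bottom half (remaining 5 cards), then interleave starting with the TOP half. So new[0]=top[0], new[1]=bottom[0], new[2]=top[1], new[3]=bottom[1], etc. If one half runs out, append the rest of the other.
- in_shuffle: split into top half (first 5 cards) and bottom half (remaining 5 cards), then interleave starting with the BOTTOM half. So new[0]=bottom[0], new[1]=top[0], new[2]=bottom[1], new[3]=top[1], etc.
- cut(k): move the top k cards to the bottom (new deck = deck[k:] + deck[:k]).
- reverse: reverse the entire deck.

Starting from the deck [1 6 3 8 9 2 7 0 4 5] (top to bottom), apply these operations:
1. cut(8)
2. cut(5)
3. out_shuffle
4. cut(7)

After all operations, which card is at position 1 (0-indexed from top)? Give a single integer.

Answer: 0

Derivation:
After op 1 (cut(8)): [4 5 1 6 3 8 9 2 7 0]
After op 2 (cut(5)): [8 9 2 7 0 4 5 1 6 3]
After op 3 (out_shuffle): [8 4 9 5 2 1 7 6 0 3]
After op 4 (cut(7)): [6 0 3 8 4 9 5 2 1 7]
Position 1: card 0.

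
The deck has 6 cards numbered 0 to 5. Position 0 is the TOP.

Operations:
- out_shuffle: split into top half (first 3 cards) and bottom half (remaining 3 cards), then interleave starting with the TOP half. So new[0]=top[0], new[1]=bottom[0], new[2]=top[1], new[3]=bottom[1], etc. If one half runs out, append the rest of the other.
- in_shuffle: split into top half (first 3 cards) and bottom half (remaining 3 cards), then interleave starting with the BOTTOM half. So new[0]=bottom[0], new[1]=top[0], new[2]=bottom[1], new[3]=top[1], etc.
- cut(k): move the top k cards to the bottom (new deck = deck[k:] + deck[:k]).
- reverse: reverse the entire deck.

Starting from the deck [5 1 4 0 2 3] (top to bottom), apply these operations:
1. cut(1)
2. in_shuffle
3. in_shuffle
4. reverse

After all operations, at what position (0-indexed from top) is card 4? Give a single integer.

Answer: 5

Derivation:
After op 1 (cut(1)): [1 4 0 2 3 5]
After op 2 (in_shuffle): [2 1 3 4 5 0]
After op 3 (in_shuffle): [4 2 5 1 0 3]
After op 4 (reverse): [3 0 1 5 2 4]
Card 4 is at position 5.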